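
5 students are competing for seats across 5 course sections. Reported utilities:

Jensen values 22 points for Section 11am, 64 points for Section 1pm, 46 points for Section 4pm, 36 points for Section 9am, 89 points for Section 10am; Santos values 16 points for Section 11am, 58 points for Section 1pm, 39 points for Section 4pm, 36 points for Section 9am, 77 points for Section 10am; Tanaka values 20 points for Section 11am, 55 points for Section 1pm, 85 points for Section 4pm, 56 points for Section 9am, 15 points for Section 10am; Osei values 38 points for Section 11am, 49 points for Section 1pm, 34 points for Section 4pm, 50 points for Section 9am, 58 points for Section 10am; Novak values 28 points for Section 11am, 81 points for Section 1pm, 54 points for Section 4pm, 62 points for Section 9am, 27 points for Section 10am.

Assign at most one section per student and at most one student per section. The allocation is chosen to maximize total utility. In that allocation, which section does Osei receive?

This is a one-to-one assignment (maximum-weight bipartite matching).
Optimal: Jensen→Section 10am (89 points), Santos→Section 1pm (58 points), Tanaka→Section 4pm (85 points), Osei→Section 11am (38 points), Novak→Section 9am (62 points) — total 89+58+85+38+62 = 332 points.
Max-entry greedy (repeatedly take the single best remaining cell) gives 321 points, worse by 11.
Osei's own top section is Section 10am (58 points), but forcing Osei→Section 10am and reassigning the rest optimally gives only 285 points — worse by 47.

Osei receives Section 11am.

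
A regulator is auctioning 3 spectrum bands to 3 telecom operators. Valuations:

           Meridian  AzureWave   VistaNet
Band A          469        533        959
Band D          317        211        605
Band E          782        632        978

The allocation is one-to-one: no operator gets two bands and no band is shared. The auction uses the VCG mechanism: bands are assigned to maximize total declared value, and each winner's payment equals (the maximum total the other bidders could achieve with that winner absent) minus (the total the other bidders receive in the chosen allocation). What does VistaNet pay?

Efficient allocation: Meridian→Band E ($782M), AzureWave→Band D ($211M), VistaNet→Band A ($959M); total welfare W = $1952M.
VistaNet receives Band A at value $959M, so the others get W − 959 = $993M.
Without VistaNet: best allocation of the remaining 2 bidders over all 3 bands is Meridian→Band E ($782M), AzureWave→Band A ($533M), total $1315M.
VCG payment = (others' best without VistaNet) − (others' welfare with VistaNet) = 1315 − 993 = $322M.

VistaNet pays $322M.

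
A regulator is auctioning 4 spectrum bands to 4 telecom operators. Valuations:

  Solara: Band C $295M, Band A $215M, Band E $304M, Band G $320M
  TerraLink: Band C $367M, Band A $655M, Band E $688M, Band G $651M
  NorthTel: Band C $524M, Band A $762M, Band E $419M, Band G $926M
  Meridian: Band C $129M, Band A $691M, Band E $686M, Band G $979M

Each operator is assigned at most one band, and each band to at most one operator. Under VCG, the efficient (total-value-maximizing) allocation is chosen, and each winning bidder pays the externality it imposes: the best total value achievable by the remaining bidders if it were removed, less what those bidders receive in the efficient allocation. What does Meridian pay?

Efficient allocation: Solara→Band C ($295M), TerraLink→Band E ($688M), NorthTel→Band A ($762M), Meridian→Band G ($979M); total welfare W = $2724M.
Meridian receives Band G at value $979M, so the others get W − 979 = $1745M.
Without Meridian: best allocation of the remaining 3 bidders over all 4 bands is Solara→Band C ($295M), TerraLink→Band E ($688M), NorthTel→Band G ($926M), total $1909M.
VCG payment = (others' best without Meridian) − (others' welfare with Meridian) = 1909 − 1745 = $164M.

Meridian pays $164M.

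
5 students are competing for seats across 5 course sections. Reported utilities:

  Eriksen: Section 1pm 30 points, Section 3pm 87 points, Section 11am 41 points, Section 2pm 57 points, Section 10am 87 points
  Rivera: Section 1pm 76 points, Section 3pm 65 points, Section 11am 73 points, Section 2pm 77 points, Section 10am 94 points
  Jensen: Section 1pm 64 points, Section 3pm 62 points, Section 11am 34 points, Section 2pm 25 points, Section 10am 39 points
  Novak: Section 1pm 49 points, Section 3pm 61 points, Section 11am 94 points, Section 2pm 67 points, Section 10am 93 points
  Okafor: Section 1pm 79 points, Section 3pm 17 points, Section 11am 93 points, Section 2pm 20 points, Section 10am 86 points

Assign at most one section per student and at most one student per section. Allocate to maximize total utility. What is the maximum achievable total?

Maximum total: 414 points

Optimal: Eriksen→Section 3pm (87 points), Rivera→Section 2pm (77 points), Jensen→Section 1pm (64 points), Novak→Section 10am (93 points), Okafor→Section 11am (93 points) — total 87+77+64+93+93 = 414 points.
Max-entry greedy (repeatedly take the single best remaining cell) gives 379 points, worse by 35.
Next-best assignment: Eriksen→Section 3pm, Rivera→Section 2pm, Jensen→Section 1pm, Novak→Section 11am, Okafor→Section 10am = 408 points.
Checked against all permutations: 414 points is optimal.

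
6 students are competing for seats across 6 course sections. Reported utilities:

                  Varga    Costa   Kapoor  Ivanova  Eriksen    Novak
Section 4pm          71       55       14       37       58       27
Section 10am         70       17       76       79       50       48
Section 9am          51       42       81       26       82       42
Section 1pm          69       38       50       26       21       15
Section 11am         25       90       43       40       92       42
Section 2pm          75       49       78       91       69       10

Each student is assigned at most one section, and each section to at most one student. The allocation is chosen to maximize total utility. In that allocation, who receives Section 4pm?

Eriksen receives Section 4pm.

Optimal: Varga→Section 1pm (69 points), Costa→Section 11am (90 points), Kapoor→Section 9am (81 points), Ivanova→Section 2pm (91 points), Eriksen→Section 4pm (58 points), Novak→Section 10am (48 points) — total 69+90+81+91+58+48 = 437 points.
Column-greedy (each section in turn goes to its best remaining student) gives 382 points, worse by 55.
Next-best assignment: Varga→Section 1pm, Costa→Section 4pm, Kapoor→Section 9am, Ivanova→Section 2pm, Eriksen→Section 11am, Novak→Section 10am = 436 points.
Every other assignment is strictly worse.
Eriksen's own top section is Section 11am (92 points), but forcing Eriksen→Section 11am and reassigning the rest optimally gives only 436 points — worse by 1.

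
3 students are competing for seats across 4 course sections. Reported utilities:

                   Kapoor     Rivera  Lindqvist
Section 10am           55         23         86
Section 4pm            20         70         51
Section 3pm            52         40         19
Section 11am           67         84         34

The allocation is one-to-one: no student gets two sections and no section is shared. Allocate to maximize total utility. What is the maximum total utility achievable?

This is the linear assignment problem.
Optimal: Kapoor→Section 11am (67 points), Rivera→Section 4pm (70 points), Lindqvist→Section 10am (86 points) — total 67+70+86 = 223 points.
Max-entry greedy (repeatedly take the single best remaining cell) gives 222 points, worse by 1.

Maximum total: 223 points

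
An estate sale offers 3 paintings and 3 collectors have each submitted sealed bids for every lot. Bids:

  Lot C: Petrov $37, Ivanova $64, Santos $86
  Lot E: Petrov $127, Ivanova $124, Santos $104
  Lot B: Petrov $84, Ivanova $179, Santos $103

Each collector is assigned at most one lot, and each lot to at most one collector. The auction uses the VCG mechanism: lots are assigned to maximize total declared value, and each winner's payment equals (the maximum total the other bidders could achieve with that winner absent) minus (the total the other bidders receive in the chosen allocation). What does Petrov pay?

Efficient allocation: Petrov→Lot E ($127), Ivanova→Lot B ($179), Santos→Lot C ($86); total welfare W = $392.
Petrov receives Lot E at value $127, so the others get W − 127 = $265.
Without Petrov: best allocation of the remaining 2 bidders over all 3 lots is Ivanova→Lot B ($179), Santos→Lot E ($104), total $283.
VCG payment = (others' best without Petrov) − (others' welfare with Petrov) = 283 − 265 = $18.

Petrov pays $18.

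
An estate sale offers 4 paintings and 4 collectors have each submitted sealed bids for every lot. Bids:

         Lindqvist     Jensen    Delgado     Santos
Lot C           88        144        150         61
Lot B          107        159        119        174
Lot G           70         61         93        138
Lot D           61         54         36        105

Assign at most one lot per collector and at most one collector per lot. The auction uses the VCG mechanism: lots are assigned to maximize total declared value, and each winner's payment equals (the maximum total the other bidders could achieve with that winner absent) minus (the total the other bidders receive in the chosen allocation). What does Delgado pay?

Efficient allocation: Lindqvist→Lot D ($61), Jensen→Lot B ($159), Delgado→Lot C ($150), Santos→Lot G ($138); total welfare W = $508.
Delgado receives Lot C at value $150, so the others get W − 150 = $358.
Without Delgado: best allocation of the remaining 3 bidders over all 4 lots is Lindqvist→Lot B ($107), Jensen→Lot C ($144), Santos→Lot G ($138), total $389.
VCG payment = (others' best without Delgado) − (others' welfare with Delgado) = 389 − 358 = $31.

Delgado pays $31.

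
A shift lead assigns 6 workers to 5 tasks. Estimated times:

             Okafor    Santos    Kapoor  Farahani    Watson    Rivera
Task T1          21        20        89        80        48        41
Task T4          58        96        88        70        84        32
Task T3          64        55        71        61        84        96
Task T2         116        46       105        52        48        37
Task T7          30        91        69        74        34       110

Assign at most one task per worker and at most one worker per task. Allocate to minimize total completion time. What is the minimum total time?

Minimum total: 191 min

Optimal: Santos→Task T1 (20 min), Rivera→Task T4 (32 min), Farahani→Task T3 (61 min), Watson→Task T2 (48 min), Okafor→Task T7 (30 min) — total 20+32+61+48+30 = 191 min.
Row-greedy (each worker in turn takes its cheapest remaining task) gives 281 min, worse by 90.
Every other assignment is strictly worse.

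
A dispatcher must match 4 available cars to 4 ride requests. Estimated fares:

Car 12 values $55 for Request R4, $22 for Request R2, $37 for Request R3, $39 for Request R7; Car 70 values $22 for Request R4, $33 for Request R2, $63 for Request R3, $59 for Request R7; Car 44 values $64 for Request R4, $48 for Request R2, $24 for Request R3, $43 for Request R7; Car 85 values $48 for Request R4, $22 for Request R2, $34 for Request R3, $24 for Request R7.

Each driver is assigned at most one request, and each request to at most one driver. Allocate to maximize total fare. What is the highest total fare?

Max total: $198

Optimal: Car 12→Request R7 ($39), Car 70→Request R3 ($63), Car 44→Request R2 ($48), Car 85→Request R4 ($48) — total 39+63+48+48 = $198.
Row-greedy (each driver in turn takes its best remaining request) gives $190, worse by 8.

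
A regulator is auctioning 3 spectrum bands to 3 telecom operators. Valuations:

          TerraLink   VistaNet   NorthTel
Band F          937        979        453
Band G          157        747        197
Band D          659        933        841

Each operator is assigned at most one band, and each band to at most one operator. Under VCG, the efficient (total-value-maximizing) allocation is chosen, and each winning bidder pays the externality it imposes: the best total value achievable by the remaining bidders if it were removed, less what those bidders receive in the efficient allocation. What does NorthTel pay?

Efficient allocation: TerraLink→Band F ($937M), VistaNet→Band G ($747M), NorthTel→Band D ($841M); total welfare W = $2525M.
NorthTel receives Band D at value $841M, so the others get W − 841 = $1684M.
Without NorthTel: best allocation of the remaining 2 bidders over all 3 bands is TerraLink→Band F ($937M), VistaNet→Band D ($933M), total $1870M.
VCG payment = (others' best without NorthTel) − (others' welfare with NorthTel) = 1870 − 1684 = $186M.

NorthTel pays $186M.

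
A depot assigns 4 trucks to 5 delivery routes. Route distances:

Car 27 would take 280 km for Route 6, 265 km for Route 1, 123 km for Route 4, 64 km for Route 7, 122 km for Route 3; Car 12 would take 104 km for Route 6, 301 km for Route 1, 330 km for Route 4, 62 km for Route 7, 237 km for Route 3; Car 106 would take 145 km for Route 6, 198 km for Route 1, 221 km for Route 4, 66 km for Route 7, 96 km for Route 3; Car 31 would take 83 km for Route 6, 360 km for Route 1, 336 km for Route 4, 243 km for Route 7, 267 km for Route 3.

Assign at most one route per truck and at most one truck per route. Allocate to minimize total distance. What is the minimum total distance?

Optimal: Car 27→Route 4 (123 km), Car 12→Route 7 (62 km), Car 106→Route 3 (96 km), Car 31→Route 6 (83 km) — total 123+62+96+83 = 364 km.
Next-best assignment: Car 27→Route 3, Car 12→Route 7, Car 106→Route 1, Car 31→Route 6 = 465 km.
Swapping Car 106↔Car 31 (Car 106→Route 6 145 km, Car 31→Route 3 267 km) adds 233.
No other one-to-one assignment undercuts 364 km.

Minimum total: 364 km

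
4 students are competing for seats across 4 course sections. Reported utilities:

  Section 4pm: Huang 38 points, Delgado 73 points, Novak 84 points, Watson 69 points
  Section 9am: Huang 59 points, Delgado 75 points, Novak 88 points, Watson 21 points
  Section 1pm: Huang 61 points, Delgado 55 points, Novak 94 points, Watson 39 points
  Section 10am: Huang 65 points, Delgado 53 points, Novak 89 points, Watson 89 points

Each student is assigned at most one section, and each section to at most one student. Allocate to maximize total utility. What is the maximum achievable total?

Treat this as an assignment problem: match each student to one section.
Optimal: Huang→Section 9am (59 points), Delgado→Section 4pm (73 points), Novak→Section 1pm (94 points), Watson→Section 10am (89 points) — total 59+73+94+89 = 315 points.
Max-entry greedy (repeatedly take the single best remaining cell) gives 296 points, worse by 19.
Swapping Novak↔Watson (Novak→Section 10am 89 points, Watson→Section 1pm 39 points) loses 55.
No other one-to-one assignment exceeds 315 points.

Max total: 315 points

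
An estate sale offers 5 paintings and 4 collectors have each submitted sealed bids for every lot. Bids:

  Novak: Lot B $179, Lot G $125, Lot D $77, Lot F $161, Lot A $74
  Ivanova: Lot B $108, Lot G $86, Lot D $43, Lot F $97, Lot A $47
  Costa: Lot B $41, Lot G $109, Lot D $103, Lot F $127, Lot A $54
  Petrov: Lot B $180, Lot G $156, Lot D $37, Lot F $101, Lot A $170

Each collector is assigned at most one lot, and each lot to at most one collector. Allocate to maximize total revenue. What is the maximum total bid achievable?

Max total: $562

Optimal: Novak→Lot B ($179), Ivanova→Lot G ($86), Costa→Lot F ($127), Petrov→Lot A ($170) — total 179+86+127+170 = $562.
Column-greedy (each lot in turn goes to its best remaining collector) gives $505, worse by 57.
Next-best assignment: Novak→Lot B, Ivanova→Lot F, Costa→Lot G, Petrov→Lot A = $555.
Swapping Novak↔Costa (Novak→Lot F $161, Costa→Lot B $41) loses 104.
Checked against all permutations: $562 is optimal.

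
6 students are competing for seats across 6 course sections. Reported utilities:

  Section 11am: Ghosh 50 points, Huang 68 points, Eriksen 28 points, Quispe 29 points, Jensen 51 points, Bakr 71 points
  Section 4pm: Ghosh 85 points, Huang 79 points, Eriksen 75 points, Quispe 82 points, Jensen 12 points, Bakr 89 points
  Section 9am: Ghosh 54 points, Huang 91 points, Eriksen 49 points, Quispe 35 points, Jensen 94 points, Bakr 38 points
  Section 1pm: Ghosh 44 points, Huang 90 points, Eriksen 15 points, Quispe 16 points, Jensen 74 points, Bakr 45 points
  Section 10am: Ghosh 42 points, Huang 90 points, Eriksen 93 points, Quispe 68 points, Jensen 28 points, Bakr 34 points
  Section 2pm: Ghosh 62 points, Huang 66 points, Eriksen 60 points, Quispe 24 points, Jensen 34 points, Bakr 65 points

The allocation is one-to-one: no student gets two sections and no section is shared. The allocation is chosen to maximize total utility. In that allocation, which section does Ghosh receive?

Optimal: Ghosh→Section 2pm (62 points), Huang→Section 1pm (90 points), Eriksen→Section 10am (93 points), Quispe→Section 4pm (82 points), Jensen→Section 9am (94 points), Bakr→Section 11am (71 points) — total 62+90+93+82+94+71 = 492 points.
Next-best assignment: Ghosh→Section 11am, Huang→Section 1pm, Eriksen→Section 10am, Quispe→Section 4pm, Jensen→Section 9am, Bakr→Section 2pm = 474 points.
Ghosh's own top section is Section 4pm (85 points), but forcing Ghosh→Section 4pm and reassigning the rest optimally gives only 468 points — worse by 24.

Ghosh receives Section 2pm.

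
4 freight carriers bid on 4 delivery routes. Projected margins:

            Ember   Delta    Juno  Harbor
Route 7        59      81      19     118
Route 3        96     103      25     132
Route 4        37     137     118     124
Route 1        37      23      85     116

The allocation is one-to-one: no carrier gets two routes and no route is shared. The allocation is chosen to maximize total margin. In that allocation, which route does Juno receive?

Optimal: Ember→Route 3 ($96k), Delta→Route 4 ($137k), Juno→Route 1 ($85k), Harbor→Route 7 ($118k) — total 96+137+85+118 = $436k.
Column-greedy (each route in turn goes to its best remaining carrier) gives $376k, worse by 60.
Every other assignment is strictly worse.
Juno's own top route is Route 4 ($118k), but forcing Juno→Route 4 and reassigning the rest optimally gives only $411k — worse by 25.

Juno receives Route 1.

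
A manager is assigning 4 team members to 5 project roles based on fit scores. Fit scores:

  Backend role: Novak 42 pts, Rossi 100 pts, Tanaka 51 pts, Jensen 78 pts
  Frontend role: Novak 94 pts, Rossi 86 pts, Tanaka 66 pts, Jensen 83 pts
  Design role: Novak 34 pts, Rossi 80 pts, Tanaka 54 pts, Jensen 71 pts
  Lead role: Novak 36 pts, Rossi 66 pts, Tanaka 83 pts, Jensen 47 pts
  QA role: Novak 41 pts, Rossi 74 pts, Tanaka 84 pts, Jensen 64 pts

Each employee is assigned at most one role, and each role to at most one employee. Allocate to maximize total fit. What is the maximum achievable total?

Optimal: Novak→Frontend role (94 pts), Rossi→Backend role (100 pts), Tanaka→QA role (84 pts), Jensen→Design role (71 pts) — total 94+100+84+71 = 349 pts.
Column-greedy (each role in turn goes to its best remaining employee) gives 348 pts, worse by 1.
Next-best assignment: Novak→Frontend role, Rossi→Backend role, Tanaka→Lead role, Jensen→Design role = 348 pts.
Swapping Jensen↔Tanaka (Jensen→QA role 64 pts, Tanaka→Design role 54 pts) loses 37.
Checked against all permutations: 349 pts is optimal.

Maximum total: 349 pts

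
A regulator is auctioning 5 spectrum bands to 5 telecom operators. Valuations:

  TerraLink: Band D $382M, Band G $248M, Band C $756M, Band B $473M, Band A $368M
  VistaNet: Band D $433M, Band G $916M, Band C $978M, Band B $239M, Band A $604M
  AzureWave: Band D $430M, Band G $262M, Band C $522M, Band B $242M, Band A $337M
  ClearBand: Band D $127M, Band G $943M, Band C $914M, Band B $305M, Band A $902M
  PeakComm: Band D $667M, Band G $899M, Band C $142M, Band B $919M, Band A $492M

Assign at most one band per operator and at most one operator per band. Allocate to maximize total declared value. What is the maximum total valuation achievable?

Optimal: TerraLink→Band C ($756M), VistaNet→Band G ($916M), AzureWave→Band D ($430M), ClearBand→Band A ($902M), PeakComm→Band B ($919M) — total 756+916+430+902+919 = $3923M.

Maximum total: $3923M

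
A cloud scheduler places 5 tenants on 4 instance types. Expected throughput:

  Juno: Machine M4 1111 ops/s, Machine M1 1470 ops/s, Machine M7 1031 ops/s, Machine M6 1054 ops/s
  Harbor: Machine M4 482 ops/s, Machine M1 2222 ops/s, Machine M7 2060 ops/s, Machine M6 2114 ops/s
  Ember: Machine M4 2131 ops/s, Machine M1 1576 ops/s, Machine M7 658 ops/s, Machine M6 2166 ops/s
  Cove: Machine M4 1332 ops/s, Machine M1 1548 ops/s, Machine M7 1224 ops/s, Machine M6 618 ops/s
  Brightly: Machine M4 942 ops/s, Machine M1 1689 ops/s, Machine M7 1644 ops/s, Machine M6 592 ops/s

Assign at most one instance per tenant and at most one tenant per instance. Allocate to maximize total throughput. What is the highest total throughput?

Optimal: Ember→Machine M4 (2131 ops/s), Cove→Machine M1 (1548 ops/s), Brightly→Machine M7 (1644 ops/s), Harbor→Machine M6 (2114 ops/s) — total 2131+1548+1644+2114 = 7437 ops/s.

Max total: 7437 ops/s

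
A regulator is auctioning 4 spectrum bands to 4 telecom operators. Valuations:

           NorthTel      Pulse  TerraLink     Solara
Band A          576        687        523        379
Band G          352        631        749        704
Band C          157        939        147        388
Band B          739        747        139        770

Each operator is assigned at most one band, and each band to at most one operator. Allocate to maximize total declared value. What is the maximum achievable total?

Optimal: NorthTel→Band A ($576M), Pulse→Band C ($939M), TerraLink→Band G ($749M), Solara→Band B ($770M) — total 576+939+749+770 = $3034M.
Column-greedy (each band in turn goes to its best remaining operator) gives $2563M, worse by 471.
Checked against all permutations: $3034M is optimal.

Max total: $3034M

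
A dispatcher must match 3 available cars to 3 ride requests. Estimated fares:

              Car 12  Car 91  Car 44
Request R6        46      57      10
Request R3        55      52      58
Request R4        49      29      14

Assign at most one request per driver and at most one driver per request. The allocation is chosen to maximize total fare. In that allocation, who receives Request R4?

This is a one-to-one assignment (maximum-weight bipartite matching).
Optimal: Car 12→Request R4 ($49), Car 91→Request R6 ($57), Car 44→Request R3 ($58) — total 49+57+58 = $164.
Row-greedy (each driver in turn takes its best remaining request) gives $126, worse by 38.
Next-best assignment: Car 12→Request R6, Car 91→Request R4, Car 44→Request R3 = $133.
No other one-to-one assignment exceeds $164.
Car 12's own top request is Request R3 ($55), but forcing Car 12→Request R3 and reassigning the rest optimally gives only $126 — worse by 38.

Car 12 receives Request R4.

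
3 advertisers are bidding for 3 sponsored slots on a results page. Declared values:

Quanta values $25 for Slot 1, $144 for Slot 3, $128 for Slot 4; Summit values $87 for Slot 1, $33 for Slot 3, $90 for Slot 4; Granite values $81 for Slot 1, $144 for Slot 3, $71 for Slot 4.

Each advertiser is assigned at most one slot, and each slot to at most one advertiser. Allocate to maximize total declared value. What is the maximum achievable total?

Maximum total: $359

Optimal: Quanta→Slot 4 ($128), Summit→Slot 1 ($87), Granite→Slot 3 ($144) — total 128+87+144 = $359.
Row-greedy (each advertiser in turn takes its best remaining slot) gives $315, worse by 44.
Next-best assignment: Quanta→Slot 3, Summit→Slot 4, Granite→Slot 1 = $315.
Checked against all permutations: $359 is optimal.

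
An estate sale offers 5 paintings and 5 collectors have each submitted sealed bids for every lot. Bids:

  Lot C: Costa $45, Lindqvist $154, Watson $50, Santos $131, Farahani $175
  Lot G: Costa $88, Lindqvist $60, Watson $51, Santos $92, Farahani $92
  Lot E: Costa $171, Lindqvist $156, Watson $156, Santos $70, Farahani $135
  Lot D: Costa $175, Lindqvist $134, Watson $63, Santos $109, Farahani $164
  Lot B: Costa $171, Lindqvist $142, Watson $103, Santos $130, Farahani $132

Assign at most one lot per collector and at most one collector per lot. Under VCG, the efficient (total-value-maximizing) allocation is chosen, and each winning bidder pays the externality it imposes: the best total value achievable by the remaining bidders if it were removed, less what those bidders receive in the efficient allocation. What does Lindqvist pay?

Lindqvist pays $38.

Efficient allocation: Costa→Lot D ($175), Lindqvist→Lot B ($142), Watson→Lot E ($156), Santos→Lot G ($92), Farahani→Lot C ($175); total welfare W = $740.
Lindqvist receives Lot B at value $142, so the others get W − 142 = $598.
Without Lindqvist: best allocation of the remaining 4 bidders over all 5 lots is Costa→Lot D ($175), Watson→Lot E ($156), Santos→Lot B ($130), Farahani→Lot C ($175), total $636.
VCG payment = (others' best without Lindqvist) − (others' welfare with Lindqvist) = 636 − 598 = $38.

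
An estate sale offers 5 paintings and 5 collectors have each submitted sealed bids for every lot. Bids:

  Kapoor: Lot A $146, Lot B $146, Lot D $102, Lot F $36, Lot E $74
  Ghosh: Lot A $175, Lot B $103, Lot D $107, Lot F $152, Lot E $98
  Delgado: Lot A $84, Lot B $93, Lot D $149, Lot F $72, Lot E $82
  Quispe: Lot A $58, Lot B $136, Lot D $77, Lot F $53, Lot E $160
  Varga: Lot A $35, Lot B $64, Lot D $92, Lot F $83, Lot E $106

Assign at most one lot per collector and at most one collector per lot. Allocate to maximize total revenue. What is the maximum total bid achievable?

This is the linear assignment problem.
Optimal: Kapoor→Lot B ($146), Ghosh→Lot A ($175), Delgado→Lot D ($149), Quispe→Lot E ($160), Varga→Lot F ($83) — total 146+175+149+160+83 = $713.
Row-greedy (each collector in turn takes its best remaining lot) gives $671, worse by 42.
Next-best assignment: Kapoor→Lot A, Ghosh→Lot F, Delgado→Lot D, Quispe→Lot B, Varga→Lot E = $689.
Swapping Ghosh↔Varga (Ghosh→Lot F $152, Varga→Lot A $35) loses 71.

Maximum total: $713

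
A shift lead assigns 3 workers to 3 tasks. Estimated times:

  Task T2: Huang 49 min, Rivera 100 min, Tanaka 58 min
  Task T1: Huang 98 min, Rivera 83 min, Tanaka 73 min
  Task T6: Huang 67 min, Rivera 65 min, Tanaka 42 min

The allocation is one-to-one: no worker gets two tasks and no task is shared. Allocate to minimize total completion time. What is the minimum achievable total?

Minimum total: 174 min

Treat this as an assignment problem: match each worker to one task.
Optimal: Huang→Task T2 (49 min), Rivera→Task T1 (83 min), Tanaka→Task T6 (42 min) — total 49+83+42 = 174 min.
Next-best assignment: Huang→Task T2, Rivera→Task T6, Tanaka→Task T1 = 187 min.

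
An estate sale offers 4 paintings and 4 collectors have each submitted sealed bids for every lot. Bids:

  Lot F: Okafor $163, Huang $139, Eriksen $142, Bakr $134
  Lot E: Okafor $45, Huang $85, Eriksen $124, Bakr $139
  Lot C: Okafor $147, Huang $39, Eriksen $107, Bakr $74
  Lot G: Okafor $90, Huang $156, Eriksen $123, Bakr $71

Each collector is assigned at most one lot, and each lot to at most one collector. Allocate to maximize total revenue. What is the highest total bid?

This is a one-to-one assignment (maximum-weight bipartite matching).
Optimal: Okafor→Lot C ($147), Huang→Lot G ($156), Eriksen→Lot F ($142), Bakr→Lot E ($139) — total 147+156+142+139 = $584.
Next-best assignment: Okafor→Lot F, Huang→Lot G, Eriksen→Lot C, Bakr→Lot E = $565.
Swapping Huang↔Eriksen (Huang→Lot F $139, Eriksen→Lot G $123) loses 36.
Checked against all permutations: $584 is optimal.

Max total: $584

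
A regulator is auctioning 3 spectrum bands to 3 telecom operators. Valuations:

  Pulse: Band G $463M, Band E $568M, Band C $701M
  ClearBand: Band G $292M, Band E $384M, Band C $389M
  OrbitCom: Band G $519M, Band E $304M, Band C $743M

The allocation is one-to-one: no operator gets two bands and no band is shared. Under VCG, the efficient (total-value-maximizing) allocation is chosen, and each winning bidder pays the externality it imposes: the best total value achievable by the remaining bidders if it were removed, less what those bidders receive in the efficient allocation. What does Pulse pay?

Pulse pays $224M.

Efficient allocation: Pulse→Band C ($701M), ClearBand→Band E ($384M), OrbitCom→Band G ($519M); total welfare W = $1604M.
Pulse receives Band C at value $701M, so the others get W − 701 = $903M.
Without Pulse: best allocation of the remaining 2 bidders over all 3 bands is ClearBand→Band E ($384M), OrbitCom→Band C ($743M), total $1127M.
VCG payment = (others' best without Pulse) − (others' welfare with Pulse) = 1127 − 903 = $224M.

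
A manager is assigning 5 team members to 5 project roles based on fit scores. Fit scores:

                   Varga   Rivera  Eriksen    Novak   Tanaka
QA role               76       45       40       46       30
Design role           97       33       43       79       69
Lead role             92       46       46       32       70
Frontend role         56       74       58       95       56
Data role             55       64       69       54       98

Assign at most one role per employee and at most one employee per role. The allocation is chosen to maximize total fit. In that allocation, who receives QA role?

Treat this as an assignment problem: match each employee to one role.
Optimal: Varga→Lead role (92 pts), Rivera→Frontend role (74 pts), Eriksen→QA role (40 pts), Novak→Design role (79 pts), Tanaka→Data role (98 pts) — total 92+74+40+79+98 = 383 pts.
Swapping Eriksen↔Tanaka (Eriksen→Data role 69 pts, Tanaka→QA role 30 pts) loses 39.
Eriksen's own top role is Data role (69 pts), but forcing Eriksen→Data role and reassigning the rest optimally gives only 376 pts — worse by 7.

Eriksen receives QA role.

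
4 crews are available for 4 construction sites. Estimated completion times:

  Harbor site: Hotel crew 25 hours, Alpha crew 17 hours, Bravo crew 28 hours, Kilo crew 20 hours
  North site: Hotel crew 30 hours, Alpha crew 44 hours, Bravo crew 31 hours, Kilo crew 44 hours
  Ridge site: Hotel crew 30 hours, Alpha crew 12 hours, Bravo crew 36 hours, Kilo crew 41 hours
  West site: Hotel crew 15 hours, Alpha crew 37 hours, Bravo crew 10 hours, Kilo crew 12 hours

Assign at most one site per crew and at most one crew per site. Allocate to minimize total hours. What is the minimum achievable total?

This is a one-to-one assignment (minimum-cost bipartite matching).
Optimal: Hotel crew→North site (30 hours), Alpha crew→Ridge site (12 hours), Bravo crew→West site (10 hours), Kilo crew→Harbor site (20 hours) — total 30+12+10+20 = 72 hours.
Row-greedy (each crew in turn takes its cheapest remaining site) gives 99 hours, worse by 27.
No other one-to-one assignment undercuts 72 hours.

Min total: 72 hours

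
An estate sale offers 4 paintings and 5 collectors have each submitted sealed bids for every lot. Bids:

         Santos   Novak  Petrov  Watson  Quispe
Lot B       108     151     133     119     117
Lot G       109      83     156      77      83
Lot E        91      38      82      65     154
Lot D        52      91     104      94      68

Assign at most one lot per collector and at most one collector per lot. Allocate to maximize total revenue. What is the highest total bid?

Max total: $555

Optimal: Novak→Lot B ($151), Petrov→Lot G ($156), Quispe→Lot E ($154), Watson→Lot D ($94) — total 151+156+154+94 = $555.
Swapping Novak↔Watson (Novak→Lot D $91, Watson→Lot B $119) loses 35.
Every other assignment is strictly worse.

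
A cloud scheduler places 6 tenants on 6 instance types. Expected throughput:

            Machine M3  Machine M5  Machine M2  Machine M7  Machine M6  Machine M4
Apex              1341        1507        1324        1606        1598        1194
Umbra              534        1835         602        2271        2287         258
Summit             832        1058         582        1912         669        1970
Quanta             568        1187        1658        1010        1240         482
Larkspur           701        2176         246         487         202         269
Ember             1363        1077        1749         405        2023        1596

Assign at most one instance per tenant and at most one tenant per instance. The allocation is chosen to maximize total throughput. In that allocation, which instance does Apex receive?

Apex receives Machine M3.

This is a one-to-one assignment (maximum-weight bipartite matching).
Optimal: Apex→Machine M3 (1341 ops/s), Umbra→Machine M7 (2271 ops/s), Summit→Machine M4 (1970 ops/s), Quanta→Machine M2 (1658 ops/s), Larkspur→Machine M5 (2176 ops/s), Ember→Machine M6 (2023 ops/s) — total 1341+2271+1970+1658+2176+2023 = 11439 ops/s.
Max-entry greedy (repeatedly take the single best remaining cell) gives 10356 ops/s, worse by 1083.
Next-best assignment: Apex→Machine M7, Umbra→Machine M6, Summit→Machine M4, Quanta→Machine M2, Larkspur→Machine M5, Ember→Machine M3 = 11060 ops/s.
Swapping Umbra↔Apex (Umbra→Machine M3 534 ops/s, Apex→Machine M7 1606 ops/s) loses 1472.
Checked against all permutations: 11439 ops/s is optimal.
Apex's own top instance is Machine M7 (1606 ops/s), but forcing Apex→Machine M7 and reassigning the rest optimally gives only 11060 ops/s — worse by 379.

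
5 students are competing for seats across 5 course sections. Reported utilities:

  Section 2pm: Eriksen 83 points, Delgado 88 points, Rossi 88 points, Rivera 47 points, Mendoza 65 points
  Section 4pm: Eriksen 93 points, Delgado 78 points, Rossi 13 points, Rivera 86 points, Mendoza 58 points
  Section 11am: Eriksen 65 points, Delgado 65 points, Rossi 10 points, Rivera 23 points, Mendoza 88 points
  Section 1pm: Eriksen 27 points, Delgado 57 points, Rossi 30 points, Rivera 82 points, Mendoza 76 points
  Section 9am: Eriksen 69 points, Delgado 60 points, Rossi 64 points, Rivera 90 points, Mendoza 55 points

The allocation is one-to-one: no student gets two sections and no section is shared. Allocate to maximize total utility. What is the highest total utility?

This is the linear assignment problem.
Optimal: Eriksen→Section 4pm (93 points), Delgado→Section 1pm (57 points), Rossi→Section 2pm (88 points), Rivera→Section 9am (90 points), Mendoza→Section 11am (88 points) — total 93+57+88+90+88 = 416 points.
Max-entry greedy (repeatedly take the single best remaining cell) gives 389 points, worse by 27.
Next-best assignment: Eriksen→Section 4pm, Delgado→Section 2pm, Rossi→Section 9am, Rivera→Section 1pm, Mendoza→Section 11am = 415 points.

Maximum total: 416 points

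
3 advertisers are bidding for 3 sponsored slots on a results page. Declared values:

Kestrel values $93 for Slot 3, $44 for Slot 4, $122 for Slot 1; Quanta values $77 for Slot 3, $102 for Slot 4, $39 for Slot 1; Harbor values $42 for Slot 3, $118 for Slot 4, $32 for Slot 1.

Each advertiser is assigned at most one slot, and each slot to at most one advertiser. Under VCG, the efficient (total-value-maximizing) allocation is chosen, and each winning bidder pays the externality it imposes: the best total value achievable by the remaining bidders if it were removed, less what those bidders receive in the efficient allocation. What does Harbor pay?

Efficient allocation: Kestrel→Slot 1 ($122), Quanta→Slot 3 ($77), Harbor→Slot 4 ($118); total welfare W = $317.
Harbor receives Slot 4 at value $118, so the others get W − 118 = $199.
Without Harbor: best allocation of the remaining 2 bidders over all 3 slots is Kestrel→Slot 1 ($122), Quanta→Slot 4 ($102), total $224.
VCG payment = (others' best without Harbor) − (others' welfare with Harbor) = 224 − 199 = $25.

Harbor pays $25.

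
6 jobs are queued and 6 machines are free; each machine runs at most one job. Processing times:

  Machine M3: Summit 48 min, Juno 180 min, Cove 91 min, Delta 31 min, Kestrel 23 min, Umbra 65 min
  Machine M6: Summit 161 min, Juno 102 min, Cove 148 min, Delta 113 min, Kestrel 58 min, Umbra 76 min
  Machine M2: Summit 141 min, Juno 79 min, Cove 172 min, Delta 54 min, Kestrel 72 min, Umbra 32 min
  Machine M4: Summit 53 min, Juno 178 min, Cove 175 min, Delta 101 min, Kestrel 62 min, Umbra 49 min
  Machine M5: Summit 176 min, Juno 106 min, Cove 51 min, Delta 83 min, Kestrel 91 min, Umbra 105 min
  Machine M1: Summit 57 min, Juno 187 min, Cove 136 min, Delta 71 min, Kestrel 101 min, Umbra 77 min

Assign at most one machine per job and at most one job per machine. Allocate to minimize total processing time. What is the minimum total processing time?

Minimum total: 325 min

Optimal: Summit→Machine M1 (57 min), Juno→Machine M2 (79 min), Cove→Machine M5 (51 min), Delta→Machine M3 (31 min), Kestrel→Machine M6 (58 min), Umbra→Machine M4 (49 min) — total 57+79+51+31+58+49 = 325 min.
Row-greedy (each job in turn takes its cheapest remaining machine) gives 356 min, worse by 31.
Next-best assignment: Summit→Machine M4, Juno→Machine M6, Cove→Machine M5, Delta→Machine M1, Kestrel→Machine M3, Umbra→Machine M2 = 332 min.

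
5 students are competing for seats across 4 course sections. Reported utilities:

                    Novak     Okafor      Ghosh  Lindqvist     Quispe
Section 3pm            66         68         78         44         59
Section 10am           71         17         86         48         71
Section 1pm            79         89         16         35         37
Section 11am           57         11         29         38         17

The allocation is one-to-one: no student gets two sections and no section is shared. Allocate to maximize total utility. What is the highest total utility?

Max total: 295 points

This is the linear assignment problem.
Optimal: Ghosh→Section 3pm (78 points), Quispe→Section 10am (71 points), Okafor→Section 1pm (89 points), Novak→Section 11am (57 points) — total 78+71+89+57 = 295 points.
Row-greedy (each student in turn takes its best remaining section) gives 271 points, worse by 24.
Next-best assignment: Quispe→Section 3pm, Ghosh→Section 10am, Okafor→Section 1pm, Novak→Section 11am = 291 points.
No other one-to-one assignment exceeds 295 points.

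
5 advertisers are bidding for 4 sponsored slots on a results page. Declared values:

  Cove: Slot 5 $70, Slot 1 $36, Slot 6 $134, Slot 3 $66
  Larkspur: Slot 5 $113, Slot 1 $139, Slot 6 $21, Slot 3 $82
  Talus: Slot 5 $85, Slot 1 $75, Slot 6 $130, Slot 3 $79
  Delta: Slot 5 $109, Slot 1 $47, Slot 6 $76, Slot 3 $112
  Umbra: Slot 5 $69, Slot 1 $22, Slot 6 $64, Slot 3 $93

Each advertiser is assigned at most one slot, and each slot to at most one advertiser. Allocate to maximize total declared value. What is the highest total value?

Maximum total: $475

Optimal: Delta→Slot 5 ($109), Larkspur→Slot 1 ($139), Cove→Slot 6 ($134), Umbra→Slot 3 ($93) — total 109+139+134+93 = $475.
Max-entry greedy (repeatedly take the single best remaining cell) gives $470, worse by 5.
Next-best assignment: Delta→Slot 5, Larkspur→Slot 1, Talus→Slot 6, Umbra→Slot 3 = $471.
Every other assignment is strictly worse.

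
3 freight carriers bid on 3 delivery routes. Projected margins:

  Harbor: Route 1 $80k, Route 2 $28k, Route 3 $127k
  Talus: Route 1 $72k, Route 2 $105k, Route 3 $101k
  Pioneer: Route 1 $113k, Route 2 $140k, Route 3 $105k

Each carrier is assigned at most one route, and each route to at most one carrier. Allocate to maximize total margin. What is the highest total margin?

This is the linear assignment problem.
Optimal: Harbor→Route 3 ($127k), Talus→Route 2 ($105k), Pioneer→Route 1 ($113k) — total 127+105+113 = $345k.
Max-entry greedy (repeatedly take the single best remaining cell) gives $339k, worse by 6.
Every other assignment is strictly worse.

Max total: $345k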